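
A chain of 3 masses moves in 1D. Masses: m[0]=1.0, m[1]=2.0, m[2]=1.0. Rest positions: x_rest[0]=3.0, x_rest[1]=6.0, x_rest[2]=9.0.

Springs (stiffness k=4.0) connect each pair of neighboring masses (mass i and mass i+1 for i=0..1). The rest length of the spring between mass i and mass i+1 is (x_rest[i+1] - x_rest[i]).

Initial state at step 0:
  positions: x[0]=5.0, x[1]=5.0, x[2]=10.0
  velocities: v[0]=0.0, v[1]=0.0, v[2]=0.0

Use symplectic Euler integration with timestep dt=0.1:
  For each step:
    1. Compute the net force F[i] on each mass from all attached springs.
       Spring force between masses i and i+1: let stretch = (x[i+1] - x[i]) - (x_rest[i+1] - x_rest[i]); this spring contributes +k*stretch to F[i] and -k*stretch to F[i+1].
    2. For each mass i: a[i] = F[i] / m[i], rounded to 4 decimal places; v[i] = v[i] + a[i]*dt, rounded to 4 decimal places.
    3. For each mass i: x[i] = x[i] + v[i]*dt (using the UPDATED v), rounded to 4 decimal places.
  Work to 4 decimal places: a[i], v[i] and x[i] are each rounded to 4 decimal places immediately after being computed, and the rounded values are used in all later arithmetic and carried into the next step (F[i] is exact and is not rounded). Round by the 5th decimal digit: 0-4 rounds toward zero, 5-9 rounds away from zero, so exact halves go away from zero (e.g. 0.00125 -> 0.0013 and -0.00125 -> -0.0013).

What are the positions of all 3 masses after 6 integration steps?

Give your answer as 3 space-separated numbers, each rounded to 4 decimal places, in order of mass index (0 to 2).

Step 0: x=[5.0000 5.0000 10.0000] v=[0.0000 0.0000 0.0000]
Step 1: x=[4.8800 5.1000 9.9200] v=[-1.2000 1.0000 -0.8000]
Step 2: x=[4.6488 5.2920 9.7672] v=[-2.3120 1.9200 -1.5280]
Step 3: x=[4.3233 5.5606 9.5554] v=[-3.2547 2.6864 -2.1181]
Step 4: x=[3.9273 5.8844 9.3038] v=[-3.9598 3.2379 -2.5160]
Step 5: x=[3.4896 6.2374 9.0354] v=[-4.3770 3.5304 -2.6838]
Step 6: x=[3.0418 6.5914 8.7751] v=[-4.4779 3.5404 -2.6030]

Answer: 3.0418 6.5914 8.7751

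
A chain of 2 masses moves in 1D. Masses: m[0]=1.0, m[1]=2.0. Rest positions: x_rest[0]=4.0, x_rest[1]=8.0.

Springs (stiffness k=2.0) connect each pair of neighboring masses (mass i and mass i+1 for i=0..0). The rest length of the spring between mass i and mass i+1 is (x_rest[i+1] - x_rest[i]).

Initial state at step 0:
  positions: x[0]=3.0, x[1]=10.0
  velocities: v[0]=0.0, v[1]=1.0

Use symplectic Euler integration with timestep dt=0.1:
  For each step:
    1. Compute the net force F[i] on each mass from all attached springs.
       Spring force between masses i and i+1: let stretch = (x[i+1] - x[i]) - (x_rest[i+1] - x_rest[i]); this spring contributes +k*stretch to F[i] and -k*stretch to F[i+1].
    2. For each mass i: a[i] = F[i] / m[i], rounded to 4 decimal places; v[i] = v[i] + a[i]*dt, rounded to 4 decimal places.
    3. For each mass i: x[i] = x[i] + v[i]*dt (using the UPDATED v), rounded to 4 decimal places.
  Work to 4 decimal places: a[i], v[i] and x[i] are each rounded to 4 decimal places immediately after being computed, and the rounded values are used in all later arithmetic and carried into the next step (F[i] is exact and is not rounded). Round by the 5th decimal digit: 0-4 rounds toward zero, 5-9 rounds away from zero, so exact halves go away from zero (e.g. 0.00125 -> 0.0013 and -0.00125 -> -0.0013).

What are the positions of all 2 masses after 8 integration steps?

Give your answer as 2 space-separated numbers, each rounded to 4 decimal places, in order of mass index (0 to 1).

Step 0: x=[3.0000 10.0000] v=[0.0000 1.0000]
Step 1: x=[3.0600 10.0700] v=[0.6000 0.7000]
Step 2: x=[3.1802 10.1099] v=[1.2020 0.3990]
Step 3: x=[3.3590 10.1205] v=[1.7879 0.1060]
Step 4: x=[3.5930 10.1035] v=[2.3402 -0.1702]
Step 5: x=[3.8772 10.0614] v=[2.8423 -0.4213]
Step 6: x=[4.2051 9.9974] v=[3.2791 -0.6397]
Step 7: x=[4.5689 9.9155] v=[3.6376 -0.8189]
Step 8: x=[4.9596 9.8201] v=[3.9069 -0.9536]

Answer: 4.9596 9.8201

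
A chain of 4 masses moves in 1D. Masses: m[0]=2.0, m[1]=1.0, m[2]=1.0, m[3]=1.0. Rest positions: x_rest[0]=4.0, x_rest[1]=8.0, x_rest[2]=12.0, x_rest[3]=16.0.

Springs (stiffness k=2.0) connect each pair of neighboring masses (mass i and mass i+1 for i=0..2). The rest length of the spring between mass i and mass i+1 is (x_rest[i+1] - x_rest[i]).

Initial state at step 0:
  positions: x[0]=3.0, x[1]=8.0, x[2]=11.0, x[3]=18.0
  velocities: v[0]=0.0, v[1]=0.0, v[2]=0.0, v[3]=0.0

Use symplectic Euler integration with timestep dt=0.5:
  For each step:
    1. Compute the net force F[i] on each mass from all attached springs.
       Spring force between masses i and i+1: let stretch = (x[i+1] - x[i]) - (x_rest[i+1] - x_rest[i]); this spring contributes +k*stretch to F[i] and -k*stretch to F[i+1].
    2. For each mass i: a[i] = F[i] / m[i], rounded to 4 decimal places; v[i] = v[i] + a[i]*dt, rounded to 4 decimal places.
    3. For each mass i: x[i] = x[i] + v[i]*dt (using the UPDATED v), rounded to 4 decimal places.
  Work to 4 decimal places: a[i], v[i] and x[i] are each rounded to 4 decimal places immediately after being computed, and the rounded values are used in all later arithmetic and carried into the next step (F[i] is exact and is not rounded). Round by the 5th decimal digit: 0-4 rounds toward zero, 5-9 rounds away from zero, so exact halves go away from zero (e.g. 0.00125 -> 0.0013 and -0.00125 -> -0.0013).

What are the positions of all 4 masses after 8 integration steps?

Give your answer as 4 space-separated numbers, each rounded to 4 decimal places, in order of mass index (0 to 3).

Answer: 4.1170 9.1567 10.4218 15.1888

Derivation:
Step 0: x=[3.0000 8.0000 11.0000 18.0000] v=[0.0000 0.0000 0.0000 0.0000]
Step 1: x=[3.2500 7.0000 13.0000 16.5000] v=[0.5000 -2.0000 4.0000 -3.0000]
Step 2: x=[3.4375 7.1250 13.7500 15.2500] v=[0.3750 0.2500 1.5000 -2.5000]
Step 3: x=[3.5469 8.7188 11.9375 15.2500] v=[0.2188 3.1875 -3.6250 0.0000]
Step 4: x=[3.9493 9.3360 10.1719 15.5938] v=[0.8048 1.2343 -3.5312 0.6875]
Step 5: x=[4.6984 7.6778 10.6993 15.2266] v=[1.4982 -3.3165 1.0548 -0.7344]
Step 6: x=[5.1924 6.0406 11.9796 14.5958] v=[0.9879 -3.2744 2.5606 -1.2617]
Step 7: x=[4.8984 6.9488 11.5985 14.6569] v=[-0.5880 1.8164 -0.7622 0.1221]
Step 8: x=[4.1170 9.1567 10.4218 15.1888] v=[-1.5628 4.4157 -2.3535 1.0637]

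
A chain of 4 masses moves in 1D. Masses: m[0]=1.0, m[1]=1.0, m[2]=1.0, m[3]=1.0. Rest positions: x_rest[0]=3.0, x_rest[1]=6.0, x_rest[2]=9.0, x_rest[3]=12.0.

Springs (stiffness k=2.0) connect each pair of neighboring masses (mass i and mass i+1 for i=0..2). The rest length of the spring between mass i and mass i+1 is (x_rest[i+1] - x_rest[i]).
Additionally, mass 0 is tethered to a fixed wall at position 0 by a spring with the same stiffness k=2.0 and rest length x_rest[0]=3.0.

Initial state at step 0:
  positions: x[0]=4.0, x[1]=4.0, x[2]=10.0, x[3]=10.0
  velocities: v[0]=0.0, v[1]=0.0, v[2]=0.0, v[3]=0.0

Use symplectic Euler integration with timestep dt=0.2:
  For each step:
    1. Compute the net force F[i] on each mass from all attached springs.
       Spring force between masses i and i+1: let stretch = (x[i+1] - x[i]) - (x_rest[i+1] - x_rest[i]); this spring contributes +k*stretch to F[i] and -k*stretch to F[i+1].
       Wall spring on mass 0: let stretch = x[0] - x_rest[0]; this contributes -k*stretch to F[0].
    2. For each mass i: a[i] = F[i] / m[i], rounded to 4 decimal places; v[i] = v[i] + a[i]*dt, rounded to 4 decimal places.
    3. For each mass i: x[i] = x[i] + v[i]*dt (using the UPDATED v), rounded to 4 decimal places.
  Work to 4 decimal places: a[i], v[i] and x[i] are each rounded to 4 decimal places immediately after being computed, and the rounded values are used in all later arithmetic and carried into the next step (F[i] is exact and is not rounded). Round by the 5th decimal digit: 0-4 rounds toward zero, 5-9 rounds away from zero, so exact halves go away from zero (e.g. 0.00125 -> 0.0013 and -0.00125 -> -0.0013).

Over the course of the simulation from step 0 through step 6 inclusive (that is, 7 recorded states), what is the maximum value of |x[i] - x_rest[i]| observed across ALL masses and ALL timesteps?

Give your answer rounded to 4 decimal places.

Answer: 2.4515

Derivation:
Step 0: x=[4.0000 4.0000 10.0000 10.0000] v=[0.0000 0.0000 0.0000 0.0000]
Step 1: x=[3.6800 4.4800 9.5200 10.2400] v=[-1.6000 2.4000 -2.4000 1.2000]
Step 2: x=[3.1296 5.2992 8.6944 10.6624] v=[-2.7520 4.0960 -4.1280 2.1120]
Step 3: x=[2.5024 6.2164 7.7546 11.1674] v=[-3.1360 4.5862 -4.6989 2.5248]
Step 4: x=[1.9721 6.9596 6.9648 11.6393] v=[-2.6514 3.7159 -3.9491 2.3597]
Step 5: x=[1.6831 7.3042 6.5485 11.9773] v=[-1.4452 1.7230 -2.0814 1.6899]
Step 6: x=[1.7091 7.1387 6.6270 12.1210] v=[0.1300 -0.8277 0.3924 0.7184]
Max displacement = 2.4515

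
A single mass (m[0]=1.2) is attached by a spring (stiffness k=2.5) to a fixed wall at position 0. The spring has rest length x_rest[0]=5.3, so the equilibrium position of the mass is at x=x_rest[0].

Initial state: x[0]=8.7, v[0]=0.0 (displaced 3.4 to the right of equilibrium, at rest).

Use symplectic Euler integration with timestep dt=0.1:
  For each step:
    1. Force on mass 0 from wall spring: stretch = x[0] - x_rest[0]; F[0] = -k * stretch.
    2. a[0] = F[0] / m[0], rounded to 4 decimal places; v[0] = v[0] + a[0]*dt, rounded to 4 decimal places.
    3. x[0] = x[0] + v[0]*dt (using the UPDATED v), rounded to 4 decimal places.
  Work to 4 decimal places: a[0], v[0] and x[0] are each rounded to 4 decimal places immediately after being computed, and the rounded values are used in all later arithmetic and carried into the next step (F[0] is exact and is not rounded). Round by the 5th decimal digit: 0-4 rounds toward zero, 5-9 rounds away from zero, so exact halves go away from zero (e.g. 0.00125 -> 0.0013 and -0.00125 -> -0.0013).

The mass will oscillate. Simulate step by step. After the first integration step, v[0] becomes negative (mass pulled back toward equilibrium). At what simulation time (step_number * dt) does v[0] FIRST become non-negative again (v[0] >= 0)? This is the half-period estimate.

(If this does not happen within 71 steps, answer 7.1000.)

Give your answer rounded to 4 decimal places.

Step 0: x=[8.7000] v=[0.0000]
Step 1: x=[8.6292] v=[-0.7083]
Step 2: x=[8.4890] v=[-1.4019]
Step 3: x=[8.2824] v=[-2.0663]
Step 4: x=[8.0136] v=[-2.6876]
Step 5: x=[7.6883] v=[-3.2529]
Step 6: x=[7.3133] v=[-3.7505]
Step 7: x=[6.8963] v=[-4.1699]
Step 8: x=[6.4461] v=[-4.5025]
Step 9: x=[5.9720] v=[-4.7413]
Step 10: x=[5.4839] v=[-4.8813]
Step 11: x=[4.9919] v=[-4.9196]
Step 12: x=[4.5064] v=[-4.8554]
Step 13: x=[4.0374] v=[-4.6901]
Step 14: x=[3.5947] v=[-4.4271]
Step 15: x=[3.1875] v=[-4.0718]
Step 16: x=[2.8243] v=[-3.6317]
Step 17: x=[2.5127] v=[-3.1159]
Step 18: x=[2.2592] v=[-2.5352]
Step 19: x=[2.0690] v=[-1.9017]
Step 20: x=[1.9461] v=[-1.2286]
Step 21: x=[1.8931] v=[-0.5299]
Step 22: x=[1.9111] v=[0.1799]
First v>=0 after going negative at step 22, time=2.2000

Answer: 2.2000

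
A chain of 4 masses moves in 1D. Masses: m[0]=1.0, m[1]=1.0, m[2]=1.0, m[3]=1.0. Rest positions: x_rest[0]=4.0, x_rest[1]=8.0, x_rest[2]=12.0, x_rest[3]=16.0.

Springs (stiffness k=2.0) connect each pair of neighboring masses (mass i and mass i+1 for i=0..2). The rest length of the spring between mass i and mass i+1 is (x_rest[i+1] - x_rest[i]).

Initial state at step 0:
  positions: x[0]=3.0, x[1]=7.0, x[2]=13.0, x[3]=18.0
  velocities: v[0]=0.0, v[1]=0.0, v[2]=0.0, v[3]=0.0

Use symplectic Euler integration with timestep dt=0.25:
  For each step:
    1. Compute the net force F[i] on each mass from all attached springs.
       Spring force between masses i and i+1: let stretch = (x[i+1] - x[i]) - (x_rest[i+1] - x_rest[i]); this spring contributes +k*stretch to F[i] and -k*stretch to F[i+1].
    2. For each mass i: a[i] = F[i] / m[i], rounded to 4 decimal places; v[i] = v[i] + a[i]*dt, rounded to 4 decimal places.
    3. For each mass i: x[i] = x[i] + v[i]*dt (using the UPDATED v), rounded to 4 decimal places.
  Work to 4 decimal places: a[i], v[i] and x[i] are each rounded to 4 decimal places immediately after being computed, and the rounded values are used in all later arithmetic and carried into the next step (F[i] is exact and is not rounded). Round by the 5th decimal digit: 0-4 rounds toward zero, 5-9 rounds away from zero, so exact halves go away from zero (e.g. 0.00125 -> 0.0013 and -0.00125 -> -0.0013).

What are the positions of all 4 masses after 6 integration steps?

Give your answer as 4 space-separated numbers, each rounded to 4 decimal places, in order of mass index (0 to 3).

Step 0: x=[3.0000 7.0000 13.0000 18.0000] v=[0.0000 0.0000 0.0000 0.0000]
Step 1: x=[3.0000 7.2500 12.8750 17.8750] v=[0.0000 1.0000 -0.5000 -0.5000]
Step 2: x=[3.0313 7.6719 12.6719 17.6250] v=[0.1250 1.6875 -0.8125 -1.0000]
Step 3: x=[3.1426 8.1387 12.4629 17.2559] v=[0.4453 1.8672 -0.8360 -1.4766]
Step 4: x=[3.3785 8.5215 12.3125 16.7876] v=[0.9434 1.5313 -0.6016 -1.8731]
Step 5: x=[3.7572 8.7353 12.2476 16.2599] v=[1.5149 0.8553 -0.2596 -2.1107]
Step 6: x=[4.2582 8.7659 12.2452 15.7307] v=[2.0040 0.1224 -0.0096 -2.1169]

Answer: 4.2582 8.7659 12.2452 15.7307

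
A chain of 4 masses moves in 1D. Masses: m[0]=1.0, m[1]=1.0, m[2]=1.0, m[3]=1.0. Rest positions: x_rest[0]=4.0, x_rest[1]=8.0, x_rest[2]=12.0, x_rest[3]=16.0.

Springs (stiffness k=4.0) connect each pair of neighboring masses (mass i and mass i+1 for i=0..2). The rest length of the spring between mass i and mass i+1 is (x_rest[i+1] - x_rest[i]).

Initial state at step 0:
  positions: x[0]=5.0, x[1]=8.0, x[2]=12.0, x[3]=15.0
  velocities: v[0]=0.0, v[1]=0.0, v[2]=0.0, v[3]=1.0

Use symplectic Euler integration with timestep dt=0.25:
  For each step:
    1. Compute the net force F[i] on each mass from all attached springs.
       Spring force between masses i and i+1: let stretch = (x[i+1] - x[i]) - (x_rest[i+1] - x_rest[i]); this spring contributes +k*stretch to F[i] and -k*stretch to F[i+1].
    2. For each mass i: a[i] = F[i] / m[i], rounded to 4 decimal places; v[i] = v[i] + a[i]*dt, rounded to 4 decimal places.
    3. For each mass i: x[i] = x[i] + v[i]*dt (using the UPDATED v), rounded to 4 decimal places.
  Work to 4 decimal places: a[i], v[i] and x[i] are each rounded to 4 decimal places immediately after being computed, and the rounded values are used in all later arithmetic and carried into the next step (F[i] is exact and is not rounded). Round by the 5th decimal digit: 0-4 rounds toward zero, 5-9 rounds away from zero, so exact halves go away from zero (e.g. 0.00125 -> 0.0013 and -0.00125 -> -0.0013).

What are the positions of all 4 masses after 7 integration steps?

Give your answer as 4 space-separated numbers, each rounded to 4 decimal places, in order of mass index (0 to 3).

Answer: 3.4749 7.9083 13.1446 17.2225

Derivation:
Step 0: x=[5.0000 8.0000 12.0000 15.0000] v=[0.0000 0.0000 0.0000 1.0000]
Step 1: x=[4.7500 8.2500 11.7500 15.5000] v=[-1.0000 1.0000 -1.0000 2.0000]
Step 2: x=[4.3750 8.5000 11.5625 16.0625] v=[-1.5000 1.0000 -0.7500 2.2500]
Step 3: x=[4.0313 8.4844 11.7344 16.5000] v=[-1.3750 -0.0625 0.6875 1.7500]
Step 4: x=[3.8008 8.1680 12.2852 16.7461] v=[-0.9219 -1.2656 2.2031 0.9844]
Step 5: x=[3.6621 7.7891 12.9219 16.8770] v=[-0.5547 -1.5156 2.5468 0.5235]
Step 6: x=[3.5552 7.6617 13.2642 17.0191] v=[-0.4277 -0.5098 1.3691 0.5684]
Step 7: x=[3.4749 7.9083 13.1446 17.2225] v=[-0.3212 0.9862 -0.4785 0.8135]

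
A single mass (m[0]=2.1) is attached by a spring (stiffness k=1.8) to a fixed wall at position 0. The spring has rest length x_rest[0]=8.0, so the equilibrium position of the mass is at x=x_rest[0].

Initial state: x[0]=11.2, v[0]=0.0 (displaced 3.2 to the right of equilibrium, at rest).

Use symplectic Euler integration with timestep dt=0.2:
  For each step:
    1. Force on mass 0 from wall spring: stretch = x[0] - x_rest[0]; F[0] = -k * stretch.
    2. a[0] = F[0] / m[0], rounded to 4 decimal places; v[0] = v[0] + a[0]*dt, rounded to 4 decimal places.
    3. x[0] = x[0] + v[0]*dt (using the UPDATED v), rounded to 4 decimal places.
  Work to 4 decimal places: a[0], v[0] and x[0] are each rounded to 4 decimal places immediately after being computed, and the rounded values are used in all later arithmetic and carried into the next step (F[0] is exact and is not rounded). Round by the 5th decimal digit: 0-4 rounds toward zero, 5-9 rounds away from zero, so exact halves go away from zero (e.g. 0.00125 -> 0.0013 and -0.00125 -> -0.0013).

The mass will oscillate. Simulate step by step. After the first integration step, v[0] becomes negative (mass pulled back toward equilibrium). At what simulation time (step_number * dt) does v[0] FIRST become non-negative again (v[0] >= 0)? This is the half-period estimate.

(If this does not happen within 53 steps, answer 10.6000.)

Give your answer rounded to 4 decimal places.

Step 0: x=[11.2000] v=[0.0000]
Step 1: x=[11.0903] v=[-0.5486]
Step 2: x=[10.8746] v=[-1.0784]
Step 3: x=[10.5604] v=[-1.5712]
Step 4: x=[10.1584] v=[-2.0101]
Step 5: x=[9.6824] v=[-2.3801]
Step 6: x=[9.1487] v=[-2.6685]
Step 7: x=[8.5756] v=[-2.8654]
Step 8: x=[7.9828] v=[-2.9641]
Step 9: x=[7.3906] v=[-2.9612]
Step 10: x=[6.8193] v=[-2.8567]
Step 11: x=[6.2884] v=[-2.6543]
Step 12: x=[5.8162] v=[-2.3609]
Step 13: x=[5.4189] v=[-1.9865]
Step 14: x=[5.1101] v=[-1.5440]
Step 15: x=[4.9004] v=[-1.0486]
Step 16: x=[4.7970] v=[-0.5172]
Step 17: x=[4.8034] v=[0.0319]
First v>=0 after going negative at step 17, time=3.4000

Answer: 3.4000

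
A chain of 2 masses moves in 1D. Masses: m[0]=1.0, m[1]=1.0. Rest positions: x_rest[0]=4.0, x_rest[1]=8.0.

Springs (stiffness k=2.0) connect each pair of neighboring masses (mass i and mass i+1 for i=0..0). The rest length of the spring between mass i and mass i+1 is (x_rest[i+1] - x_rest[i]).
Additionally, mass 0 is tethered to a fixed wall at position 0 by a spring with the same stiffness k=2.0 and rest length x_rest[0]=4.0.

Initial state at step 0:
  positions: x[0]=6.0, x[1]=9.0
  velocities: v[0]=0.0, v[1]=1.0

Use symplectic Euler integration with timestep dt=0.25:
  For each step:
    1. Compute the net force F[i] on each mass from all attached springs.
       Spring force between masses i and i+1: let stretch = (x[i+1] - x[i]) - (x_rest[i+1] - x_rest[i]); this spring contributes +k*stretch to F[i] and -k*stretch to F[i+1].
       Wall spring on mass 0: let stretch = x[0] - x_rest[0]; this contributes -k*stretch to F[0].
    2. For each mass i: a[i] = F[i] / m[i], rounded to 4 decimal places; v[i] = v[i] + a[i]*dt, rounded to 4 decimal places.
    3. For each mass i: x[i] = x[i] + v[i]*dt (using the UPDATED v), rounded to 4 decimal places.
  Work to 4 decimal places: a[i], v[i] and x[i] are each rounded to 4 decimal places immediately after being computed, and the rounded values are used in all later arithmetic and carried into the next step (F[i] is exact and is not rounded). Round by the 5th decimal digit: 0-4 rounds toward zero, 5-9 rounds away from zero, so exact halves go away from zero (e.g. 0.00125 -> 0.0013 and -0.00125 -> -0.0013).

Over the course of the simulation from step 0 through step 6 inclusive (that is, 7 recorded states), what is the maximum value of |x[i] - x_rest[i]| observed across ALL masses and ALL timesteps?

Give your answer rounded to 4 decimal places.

Step 0: x=[6.0000 9.0000] v=[0.0000 1.0000]
Step 1: x=[5.6250 9.3750] v=[-1.5000 1.5000]
Step 2: x=[5.0156 9.7813] v=[-2.4375 1.6250]
Step 3: x=[4.3750 10.0919] v=[-2.5625 1.2422]
Step 4: x=[3.9021 10.1879] v=[-1.8916 0.3838]
Step 5: x=[3.7272 9.9981] v=[-0.6998 -0.7591]
Step 6: x=[3.8702 9.5245] v=[0.5721 -1.8946]
Max displacement = 2.1879

Answer: 2.1879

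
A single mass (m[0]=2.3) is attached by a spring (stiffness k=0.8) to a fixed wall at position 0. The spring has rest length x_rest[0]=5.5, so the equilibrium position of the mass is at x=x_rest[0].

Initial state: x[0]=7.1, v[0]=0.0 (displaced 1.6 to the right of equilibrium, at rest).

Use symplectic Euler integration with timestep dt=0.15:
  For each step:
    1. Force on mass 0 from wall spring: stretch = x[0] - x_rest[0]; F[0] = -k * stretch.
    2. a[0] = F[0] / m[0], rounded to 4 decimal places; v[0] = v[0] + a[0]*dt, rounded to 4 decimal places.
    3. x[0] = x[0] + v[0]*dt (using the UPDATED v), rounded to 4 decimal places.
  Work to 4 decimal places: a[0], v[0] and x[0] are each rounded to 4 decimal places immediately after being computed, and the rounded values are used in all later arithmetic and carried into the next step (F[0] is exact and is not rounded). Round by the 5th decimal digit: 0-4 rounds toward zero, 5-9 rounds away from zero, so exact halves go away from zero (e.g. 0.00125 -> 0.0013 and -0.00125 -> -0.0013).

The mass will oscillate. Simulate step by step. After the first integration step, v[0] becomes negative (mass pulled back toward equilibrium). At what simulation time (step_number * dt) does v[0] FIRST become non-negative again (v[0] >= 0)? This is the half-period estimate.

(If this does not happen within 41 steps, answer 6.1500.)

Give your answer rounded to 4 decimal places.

Answer: 5.4000

Derivation:
Step 0: x=[7.1000] v=[0.0000]
Step 1: x=[7.0875] v=[-0.0835]
Step 2: x=[7.0626] v=[-0.1663]
Step 3: x=[7.0254] v=[-0.2478]
Step 4: x=[6.9763] v=[-0.3274]
Step 5: x=[6.9156] v=[-0.4044]
Step 6: x=[6.8439] v=[-0.4783]
Step 7: x=[6.7616] v=[-0.5484]
Step 8: x=[6.6695] v=[-0.6142]
Step 9: x=[6.5682] v=[-0.6752]
Step 10: x=[6.4586] v=[-0.7309]
Step 11: x=[6.3415] v=[-0.7809]
Step 12: x=[6.2178] v=[-0.8248]
Step 13: x=[6.0885] v=[-0.8623]
Step 14: x=[5.9546] v=[-0.8930]
Step 15: x=[5.8171] v=[-0.9167]
Step 16: x=[5.6771] v=[-0.9332]
Step 17: x=[5.5357] v=[-0.9424]
Step 18: x=[5.3941] v=[-0.9443]
Step 19: x=[5.2533] v=[-0.9388]
Step 20: x=[5.1144] v=[-0.9259]
Step 21: x=[4.9785] v=[-0.9058]
Step 22: x=[4.8467] v=[-0.8786]
Step 23: x=[4.7200] v=[-0.8445]
Step 24: x=[4.5994] v=[-0.8038]
Step 25: x=[4.4859] v=[-0.7568]
Step 26: x=[4.3803] v=[-0.7039]
Step 27: x=[4.2835] v=[-0.6455]
Step 28: x=[4.1962] v=[-0.5820]
Step 29: x=[4.1191] v=[-0.5140]
Step 30: x=[4.0528] v=[-0.4420]
Step 31: x=[3.9978] v=[-0.3665]
Step 32: x=[3.9546] v=[-0.2881]
Step 33: x=[3.9235] v=[-0.2075]
Step 34: x=[3.9047] v=[-0.1253]
Step 35: x=[3.8984] v=[-0.0421]
Step 36: x=[3.9046] v=[0.0415]
First v>=0 after going negative at step 36, time=5.4000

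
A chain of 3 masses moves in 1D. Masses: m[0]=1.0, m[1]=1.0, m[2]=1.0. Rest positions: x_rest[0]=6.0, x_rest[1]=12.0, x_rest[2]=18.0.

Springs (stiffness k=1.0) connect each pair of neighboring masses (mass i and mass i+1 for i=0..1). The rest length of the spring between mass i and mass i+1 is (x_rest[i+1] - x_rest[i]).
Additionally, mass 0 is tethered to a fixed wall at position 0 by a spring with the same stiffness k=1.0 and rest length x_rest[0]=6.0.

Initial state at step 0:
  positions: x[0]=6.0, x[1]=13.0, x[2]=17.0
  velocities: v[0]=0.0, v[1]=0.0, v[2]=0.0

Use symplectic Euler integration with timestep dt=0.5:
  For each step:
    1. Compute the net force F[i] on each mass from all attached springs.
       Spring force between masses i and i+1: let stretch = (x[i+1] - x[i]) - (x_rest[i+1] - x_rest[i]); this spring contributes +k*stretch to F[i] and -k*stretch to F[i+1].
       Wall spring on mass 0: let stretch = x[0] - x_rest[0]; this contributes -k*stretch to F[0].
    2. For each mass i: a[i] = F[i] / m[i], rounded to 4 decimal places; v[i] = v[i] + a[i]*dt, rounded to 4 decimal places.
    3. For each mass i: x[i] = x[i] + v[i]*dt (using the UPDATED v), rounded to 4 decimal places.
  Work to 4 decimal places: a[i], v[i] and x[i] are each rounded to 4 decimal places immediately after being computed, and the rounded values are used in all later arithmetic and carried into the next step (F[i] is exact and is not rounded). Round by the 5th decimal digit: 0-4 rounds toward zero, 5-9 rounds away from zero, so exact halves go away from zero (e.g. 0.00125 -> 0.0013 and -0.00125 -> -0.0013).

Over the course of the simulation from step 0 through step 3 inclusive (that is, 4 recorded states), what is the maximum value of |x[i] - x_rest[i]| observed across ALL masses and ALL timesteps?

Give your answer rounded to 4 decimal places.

Step 0: x=[6.0000 13.0000 17.0000] v=[0.0000 0.0000 0.0000]
Step 1: x=[6.2500 12.2500 17.5000] v=[0.5000 -1.5000 1.0000]
Step 2: x=[6.4375 11.3125 18.1875] v=[0.3750 -1.8750 1.3750]
Step 3: x=[6.2344 10.8750 18.6563] v=[-0.4063 -0.8750 0.9375]
Max displacement = 1.1250

Answer: 1.1250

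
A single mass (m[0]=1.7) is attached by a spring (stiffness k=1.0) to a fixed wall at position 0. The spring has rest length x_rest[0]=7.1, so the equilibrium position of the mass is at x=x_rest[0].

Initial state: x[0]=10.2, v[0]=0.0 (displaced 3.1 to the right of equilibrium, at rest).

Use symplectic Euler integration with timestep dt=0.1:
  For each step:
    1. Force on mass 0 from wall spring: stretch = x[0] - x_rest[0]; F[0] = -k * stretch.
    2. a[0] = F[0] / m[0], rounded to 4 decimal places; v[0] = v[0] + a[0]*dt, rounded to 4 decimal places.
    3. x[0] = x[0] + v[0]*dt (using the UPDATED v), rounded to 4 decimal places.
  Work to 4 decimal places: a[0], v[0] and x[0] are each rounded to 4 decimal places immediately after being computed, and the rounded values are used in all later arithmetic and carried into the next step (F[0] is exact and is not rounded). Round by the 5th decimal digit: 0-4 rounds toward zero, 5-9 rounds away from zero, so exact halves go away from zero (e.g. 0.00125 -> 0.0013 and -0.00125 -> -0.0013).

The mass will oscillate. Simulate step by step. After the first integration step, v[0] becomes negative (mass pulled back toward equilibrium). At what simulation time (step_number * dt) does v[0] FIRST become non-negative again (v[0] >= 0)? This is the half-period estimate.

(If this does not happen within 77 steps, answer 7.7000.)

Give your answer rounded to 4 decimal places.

Step 0: x=[10.2000] v=[0.0000]
Step 1: x=[10.1818] v=[-0.1824]
Step 2: x=[10.1454] v=[-0.3637]
Step 3: x=[10.0911] v=[-0.5428]
Step 4: x=[10.0192] v=[-0.7188]
Step 5: x=[9.9302] v=[-0.8905]
Step 6: x=[9.8245] v=[-1.0570]
Step 7: x=[9.7028] v=[-1.2173]
Step 8: x=[9.5658] v=[-1.3704]
Step 9: x=[9.4143] v=[-1.5155]
Step 10: x=[9.2491] v=[-1.6516]
Step 11: x=[9.0713] v=[-1.7780]
Step 12: x=[8.8819] v=[-1.8940]
Step 13: x=[8.6820] v=[-1.9988]
Step 14: x=[8.4728] v=[-2.0919]
Step 15: x=[8.2555] v=[-2.1727]
Step 16: x=[8.0314] v=[-2.2407]
Step 17: x=[7.8019] v=[-2.2955]
Step 18: x=[7.5682] v=[-2.3368]
Step 19: x=[7.3318] v=[-2.3643]
Step 20: x=[7.0940] v=[-2.3779]
Step 21: x=[6.8562] v=[-2.3776]
Step 22: x=[6.6199] v=[-2.3633]
Step 23: x=[6.3864] v=[-2.3351]
Step 24: x=[6.1571] v=[-2.2931]
Step 25: x=[5.9333] v=[-2.2376]
Step 26: x=[5.7164] v=[-2.1690]
Step 27: x=[5.5076] v=[-2.0876]
Step 28: x=[5.3082] v=[-1.9939]
Step 29: x=[5.1194] v=[-1.8885]
Step 30: x=[4.9422] v=[-1.7720]
Step 31: x=[4.7777] v=[-1.6451]
Step 32: x=[4.6269] v=[-1.5085]
Step 33: x=[4.4906] v=[-1.3630]
Step 34: x=[4.3697] v=[-1.2095]
Step 35: x=[4.2648] v=[-1.0489]
Step 36: x=[4.1766] v=[-0.8821]
Step 37: x=[4.1056] v=[-0.7101]
Step 38: x=[4.0522] v=[-0.5340]
Step 39: x=[4.0167] v=[-0.3547]
Step 40: x=[3.9994] v=[-0.1733]
Step 41: x=[4.0003] v=[0.0091]
First v>=0 after going negative at step 41, time=4.1000

Answer: 4.1000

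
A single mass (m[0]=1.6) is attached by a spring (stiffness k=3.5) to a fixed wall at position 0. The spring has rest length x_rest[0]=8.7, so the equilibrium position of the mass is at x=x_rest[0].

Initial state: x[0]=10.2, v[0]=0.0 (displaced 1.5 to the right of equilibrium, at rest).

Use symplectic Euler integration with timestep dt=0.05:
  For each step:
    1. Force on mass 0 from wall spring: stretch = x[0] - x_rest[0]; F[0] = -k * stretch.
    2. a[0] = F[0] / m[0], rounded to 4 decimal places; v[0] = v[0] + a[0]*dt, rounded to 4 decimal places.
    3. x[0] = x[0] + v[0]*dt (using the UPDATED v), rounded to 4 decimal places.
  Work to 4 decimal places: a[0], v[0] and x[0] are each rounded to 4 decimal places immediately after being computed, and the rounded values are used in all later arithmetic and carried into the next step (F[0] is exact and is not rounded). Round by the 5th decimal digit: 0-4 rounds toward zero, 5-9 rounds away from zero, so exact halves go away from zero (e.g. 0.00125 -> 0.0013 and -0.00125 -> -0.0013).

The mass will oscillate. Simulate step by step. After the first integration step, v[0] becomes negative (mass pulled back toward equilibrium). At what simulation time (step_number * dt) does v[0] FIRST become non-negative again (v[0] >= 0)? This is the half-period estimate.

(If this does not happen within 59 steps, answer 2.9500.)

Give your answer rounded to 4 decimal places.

Answer: 2.1500

Derivation:
Step 0: x=[10.2000] v=[0.0000]
Step 1: x=[10.1918] v=[-0.1641]
Step 2: x=[10.1754] v=[-0.3273]
Step 3: x=[10.1510] v=[-0.4887]
Step 4: x=[10.1186] v=[-0.6474]
Step 5: x=[10.0785] v=[-0.8026]
Step 6: x=[10.0308] v=[-0.9534]
Step 7: x=[9.9759] v=[-1.0990]
Step 8: x=[9.9140] v=[-1.2386]
Step 9: x=[9.8454] v=[-1.3714]
Step 10: x=[9.7706] v=[-1.4967]
Step 11: x=[9.6899] v=[-1.6138]
Step 12: x=[9.6038] v=[-1.7221]
Step 13: x=[9.5128] v=[-1.8210]
Step 14: x=[9.4173] v=[-1.9099]
Step 15: x=[9.3179] v=[-1.9884]
Step 16: x=[9.2151] v=[-2.0560]
Step 17: x=[9.1095] v=[-2.1123]
Step 18: x=[9.0016] v=[-2.1571]
Step 19: x=[8.8921] v=[-2.1901]
Step 20: x=[8.7815] v=[-2.2111]
Step 21: x=[8.6705] v=[-2.2200]
Step 22: x=[8.5597] v=[-2.2168]
Step 23: x=[8.4496] v=[-2.2015]
Step 24: x=[8.3409] v=[-2.1741]
Step 25: x=[8.2342] v=[-2.1348]
Step 26: x=[8.1300] v=[-2.0839]
Step 27: x=[8.0289] v=[-2.0216]
Step 28: x=[7.9315] v=[-1.9482]
Step 29: x=[7.8383] v=[-1.8641]
Step 30: x=[7.7498] v=[-1.7699]
Step 31: x=[7.6665] v=[-1.6660]
Step 32: x=[7.5889] v=[-1.5530]
Step 33: x=[7.5173] v=[-1.4315]
Step 34: x=[7.4522] v=[-1.3021]
Step 35: x=[7.3939] v=[-1.1656]
Step 36: x=[7.3428] v=[-1.0227]
Step 37: x=[7.2991] v=[-0.8743]
Step 38: x=[7.2630] v=[-0.7211]
Step 39: x=[7.2348] v=[-0.5639]
Step 40: x=[7.2146] v=[-0.4036]
Step 41: x=[7.2025] v=[-0.2411]
Step 42: x=[7.1986] v=[-0.0773]
Step 43: x=[7.2029] v=[0.0869]
First v>=0 after going negative at step 43, time=2.1500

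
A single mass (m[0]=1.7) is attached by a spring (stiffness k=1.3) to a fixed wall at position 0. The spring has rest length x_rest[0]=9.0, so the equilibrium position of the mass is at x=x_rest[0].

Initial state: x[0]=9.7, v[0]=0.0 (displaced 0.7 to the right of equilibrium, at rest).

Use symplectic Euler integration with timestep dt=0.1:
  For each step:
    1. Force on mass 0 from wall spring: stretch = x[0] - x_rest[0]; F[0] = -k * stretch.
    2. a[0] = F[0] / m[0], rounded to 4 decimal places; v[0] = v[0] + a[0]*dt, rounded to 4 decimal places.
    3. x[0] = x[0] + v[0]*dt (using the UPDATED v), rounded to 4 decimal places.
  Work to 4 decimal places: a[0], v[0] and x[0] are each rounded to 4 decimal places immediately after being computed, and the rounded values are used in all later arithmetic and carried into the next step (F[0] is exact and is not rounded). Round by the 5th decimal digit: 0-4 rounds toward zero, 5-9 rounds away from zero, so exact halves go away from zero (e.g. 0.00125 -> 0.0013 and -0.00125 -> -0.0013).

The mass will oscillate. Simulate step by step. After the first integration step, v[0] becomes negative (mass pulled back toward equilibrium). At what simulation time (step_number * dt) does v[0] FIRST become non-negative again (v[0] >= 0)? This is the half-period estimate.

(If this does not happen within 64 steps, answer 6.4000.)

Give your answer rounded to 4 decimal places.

Step 0: x=[9.7000] v=[0.0000]
Step 1: x=[9.6947] v=[-0.0535]
Step 2: x=[9.6840] v=[-0.1066]
Step 3: x=[9.6681] v=[-0.1589]
Step 4: x=[9.6471] v=[-0.2100]
Step 5: x=[9.6212] v=[-0.2595]
Step 6: x=[9.5905] v=[-0.3070]
Step 7: x=[9.5553] v=[-0.3522]
Step 8: x=[9.5158] v=[-0.3947]
Step 9: x=[9.4724] v=[-0.4341]
Step 10: x=[9.4254] v=[-0.4702]
Step 11: x=[9.3751] v=[-0.5027]
Step 12: x=[9.3220] v=[-0.5314]
Step 13: x=[9.2664] v=[-0.5560]
Step 14: x=[9.2088] v=[-0.5764]
Step 15: x=[9.1496] v=[-0.5924]
Step 16: x=[9.0892] v=[-0.6038]
Step 17: x=[9.0281] v=[-0.6106]
Step 18: x=[8.9668] v=[-0.6128]
Step 19: x=[8.9058] v=[-0.6103]
Step 20: x=[8.8455] v=[-0.6031]
Step 21: x=[8.7864] v=[-0.5913]
Step 22: x=[8.7289] v=[-0.5750]
Step 23: x=[8.6735] v=[-0.5543]
Step 24: x=[8.6206] v=[-0.5293]
Step 25: x=[8.5706] v=[-0.5003]
Step 26: x=[8.5239] v=[-0.4675]
Step 27: x=[8.4808] v=[-0.4311]
Step 28: x=[8.4417] v=[-0.3914]
Step 29: x=[8.4068] v=[-0.3487]
Step 30: x=[8.3765] v=[-0.3033]
Step 31: x=[8.3509] v=[-0.2556]
Step 32: x=[8.3303] v=[-0.2060]
Step 33: x=[8.3148] v=[-0.1548]
Step 34: x=[8.3046] v=[-0.1024]
Step 35: x=[8.2997] v=[-0.0492]
Step 36: x=[8.3001] v=[0.0044]
First v>=0 after going negative at step 36, time=3.6000

Answer: 3.6000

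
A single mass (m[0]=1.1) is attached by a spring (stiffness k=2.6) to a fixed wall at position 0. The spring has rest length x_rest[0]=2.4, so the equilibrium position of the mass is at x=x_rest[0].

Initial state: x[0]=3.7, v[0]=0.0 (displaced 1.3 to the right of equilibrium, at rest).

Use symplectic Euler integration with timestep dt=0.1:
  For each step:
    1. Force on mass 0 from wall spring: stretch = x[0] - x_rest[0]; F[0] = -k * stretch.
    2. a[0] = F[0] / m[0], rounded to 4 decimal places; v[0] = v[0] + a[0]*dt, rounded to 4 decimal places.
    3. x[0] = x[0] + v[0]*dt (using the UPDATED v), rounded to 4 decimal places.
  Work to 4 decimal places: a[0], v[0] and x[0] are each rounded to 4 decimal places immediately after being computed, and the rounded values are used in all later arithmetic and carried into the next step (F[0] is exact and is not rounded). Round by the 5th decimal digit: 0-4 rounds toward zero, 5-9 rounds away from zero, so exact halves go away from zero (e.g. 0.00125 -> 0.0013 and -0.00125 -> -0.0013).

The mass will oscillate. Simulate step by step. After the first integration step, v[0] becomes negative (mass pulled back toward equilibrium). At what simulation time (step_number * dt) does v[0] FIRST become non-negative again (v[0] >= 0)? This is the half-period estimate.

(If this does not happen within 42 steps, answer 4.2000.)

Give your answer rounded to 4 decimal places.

Step 0: x=[3.7000] v=[0.0000]
Step 1: x=[3.6693] v=[-0.3073]
Step 2: x=[3.6086] v=[-0.6073]
Step 3: x=[3.5193] v=[-0.8930]
Step 4: x=[3.4035] v=[-1.1576]
Step 5: x=[3.2640] v=[-1.3948]
Step 6: x=[3.1041] v=[-1.5990]
Step 7: x=[2.9276] v=[-1.7654]
Step 8: x=[2.7386] v=[-1.8901]
Step 9: x=[2.5416] v=[-1.9701]
Step 10: x=[2.3412] v=[-2.0036]
Step 11: x=[2.1422] v=[-1.9897]
Step 12: x=[1.9493] v=[-1.9288]
Step 13: x=[1.7671] v=[-1.8223]
Step 14: x=[1.5998] v=[-1.6727]
Step 15: x=[1.4514] v=[-1.4836]
Step 16: x=[1.3255] v=[-1.2594]
Step 17: x=[1.2250] v=[-1.0054]
Step 18: x=[1.1522] v=[-0.7277]
Step 19: x=[1.1089] v=[-0.4328]
Step 20: x=[1.0961] v=[-0.1276]
Step 21: x=[1.1142] v=[0.1806]
First v>=0 after going negative at step 21, time=2.1000

Answer: 2.1000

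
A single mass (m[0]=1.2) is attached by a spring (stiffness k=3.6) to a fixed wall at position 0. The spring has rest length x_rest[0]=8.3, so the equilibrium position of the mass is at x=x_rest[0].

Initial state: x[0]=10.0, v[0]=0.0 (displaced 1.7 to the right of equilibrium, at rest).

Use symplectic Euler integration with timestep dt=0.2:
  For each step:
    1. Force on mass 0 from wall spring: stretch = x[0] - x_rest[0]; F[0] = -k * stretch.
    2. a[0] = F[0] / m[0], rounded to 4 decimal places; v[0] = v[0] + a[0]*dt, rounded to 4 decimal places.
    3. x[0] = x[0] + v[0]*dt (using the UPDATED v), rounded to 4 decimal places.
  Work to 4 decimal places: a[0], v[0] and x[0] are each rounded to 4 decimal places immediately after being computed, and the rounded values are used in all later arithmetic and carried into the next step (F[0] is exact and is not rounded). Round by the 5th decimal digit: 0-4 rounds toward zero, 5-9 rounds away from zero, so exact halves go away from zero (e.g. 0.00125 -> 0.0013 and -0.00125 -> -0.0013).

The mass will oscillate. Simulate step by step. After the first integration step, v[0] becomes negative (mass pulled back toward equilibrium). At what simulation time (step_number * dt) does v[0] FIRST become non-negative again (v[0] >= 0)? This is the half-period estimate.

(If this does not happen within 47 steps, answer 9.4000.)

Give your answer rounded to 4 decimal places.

Answer: 2.0000

Derivation:
Step 0: x=[10.0000] v=[0.0000]
Step 1: x=[9.7960] v=[-1.0200]
Step 2: x=[9.4125] v=[-1.9176]
Step 3: x=[8.8955] v=[-2.5851]
Step 4: x=[8.3070] v=[-2.9424]
Step 5: x=[7.7177] v=[-2.9466]
Step 6: x=[7.1983] v=[-2.5972]
Step 7: x=[6.8111] v=[-1.9362]
Step 8: x=[6.6025] v=[-1.0429]
Step 9: x=[6.5976] v=[-0.0244]
Step 10: x=[6.7970] v=[0.9970]
First v>=0 after going negative at step 10, time=2.0000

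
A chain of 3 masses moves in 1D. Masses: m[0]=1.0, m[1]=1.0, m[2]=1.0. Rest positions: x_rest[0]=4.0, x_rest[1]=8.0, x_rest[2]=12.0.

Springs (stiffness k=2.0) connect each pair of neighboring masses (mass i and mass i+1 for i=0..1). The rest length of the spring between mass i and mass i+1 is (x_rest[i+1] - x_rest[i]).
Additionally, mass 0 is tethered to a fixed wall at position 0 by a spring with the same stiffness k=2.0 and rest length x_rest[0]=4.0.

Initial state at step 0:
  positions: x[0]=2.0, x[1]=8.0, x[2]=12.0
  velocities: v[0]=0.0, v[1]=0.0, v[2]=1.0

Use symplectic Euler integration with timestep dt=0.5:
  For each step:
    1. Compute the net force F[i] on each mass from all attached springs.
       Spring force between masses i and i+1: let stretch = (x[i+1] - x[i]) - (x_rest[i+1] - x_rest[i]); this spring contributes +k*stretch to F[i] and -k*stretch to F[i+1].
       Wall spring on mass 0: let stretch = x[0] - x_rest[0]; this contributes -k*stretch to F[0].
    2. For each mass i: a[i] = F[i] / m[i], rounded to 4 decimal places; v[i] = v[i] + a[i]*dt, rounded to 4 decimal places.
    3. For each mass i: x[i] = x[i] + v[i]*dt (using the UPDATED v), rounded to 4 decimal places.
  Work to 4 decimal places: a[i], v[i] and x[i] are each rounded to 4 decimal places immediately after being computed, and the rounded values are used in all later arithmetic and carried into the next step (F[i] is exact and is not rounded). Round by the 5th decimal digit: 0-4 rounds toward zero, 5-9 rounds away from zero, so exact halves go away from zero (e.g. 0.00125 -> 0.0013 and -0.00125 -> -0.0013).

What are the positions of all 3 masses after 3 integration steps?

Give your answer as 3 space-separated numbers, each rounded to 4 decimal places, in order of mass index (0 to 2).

Step 0: x=[2.0000 8.0000 12.0000] v=[0.0000 0.0000 1.0000]
Step 1: x=[4.0000 7.0000 12.5000] v=[4.0000 -2.0000 1.0000]
Step 2: x=[5.5000 7.2500 12.2500] v=[3.0000 0.5000 -0.5000]
Step 3: x=[5.1250 9.1250 11.5000] v=[-0.7500 3.7500 -1.5000]

Answer: 5.1250 9.1250 11.5000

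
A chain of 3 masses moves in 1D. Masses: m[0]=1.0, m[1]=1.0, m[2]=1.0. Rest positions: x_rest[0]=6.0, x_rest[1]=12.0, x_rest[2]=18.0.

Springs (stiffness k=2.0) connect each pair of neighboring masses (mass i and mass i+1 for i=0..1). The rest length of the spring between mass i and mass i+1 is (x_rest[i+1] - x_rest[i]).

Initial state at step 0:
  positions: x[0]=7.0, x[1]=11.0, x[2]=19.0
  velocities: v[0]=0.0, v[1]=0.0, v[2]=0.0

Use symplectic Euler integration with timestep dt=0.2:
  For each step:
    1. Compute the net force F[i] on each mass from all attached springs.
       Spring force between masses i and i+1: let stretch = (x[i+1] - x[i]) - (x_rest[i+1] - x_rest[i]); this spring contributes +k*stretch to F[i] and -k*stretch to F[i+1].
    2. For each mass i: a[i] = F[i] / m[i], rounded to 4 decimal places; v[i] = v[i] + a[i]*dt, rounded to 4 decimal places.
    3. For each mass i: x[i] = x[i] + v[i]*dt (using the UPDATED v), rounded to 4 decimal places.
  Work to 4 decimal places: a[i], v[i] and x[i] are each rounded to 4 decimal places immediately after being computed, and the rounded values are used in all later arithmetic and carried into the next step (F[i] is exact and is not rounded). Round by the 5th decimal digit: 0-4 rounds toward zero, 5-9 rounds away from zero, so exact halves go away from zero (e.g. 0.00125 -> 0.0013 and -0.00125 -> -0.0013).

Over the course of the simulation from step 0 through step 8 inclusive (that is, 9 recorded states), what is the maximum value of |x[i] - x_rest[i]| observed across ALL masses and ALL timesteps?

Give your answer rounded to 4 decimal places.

Step 0: x=[7.0000 11.0000 19.0000] v=[0.0000 0.0000 0.0000]
Step 1: x=[6.8400 11.3200 18.8400] v=[-0.8000 1.6000 -0.8000]
Step 2: x=[6.5584 11.8832 18.5584] v=[-1.4080 2.8160 -1.4080]
Step 3: x=[6.2228 12.5544 18.2228] v=[-1.6781 3.3562 -1.6781]
Step 4: x=[5.9137 13.1726 17.9137] v=[-1.5455 3.0909 -1.5455]
Step 5: x=[5.7053 13.5894 17.7053] v=[-1.0419 2.0838 -1.0419]
Step 6: x=[5.6476 13.7047 17.6476] v=[-0.2883 0.5765 -0.2883]
Step 7: x=[5.7545 13.4909 17.7545] v=[0.5345 -1.0692 0.5345]
Step 8: x=[6.0003 12.9992 18.0003] v=[1.2291 -2.4583 1.2291]
Max displacement = 1.7047

Answer: 1.7047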